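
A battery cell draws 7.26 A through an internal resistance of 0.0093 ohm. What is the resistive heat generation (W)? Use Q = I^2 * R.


Q = I^2 * R = 7.26^2 * 0.0093 = 0.4902 W

0.4902 W


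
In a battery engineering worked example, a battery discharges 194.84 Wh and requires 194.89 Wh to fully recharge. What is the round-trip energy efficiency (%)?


eta_e = E_dis / E_chg * 100 = 194.84 / 194.89 * 100 = 99.97%

99.97%


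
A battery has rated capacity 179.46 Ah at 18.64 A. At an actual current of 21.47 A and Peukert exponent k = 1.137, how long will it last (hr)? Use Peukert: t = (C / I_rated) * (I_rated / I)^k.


Step 1: t_rated = C / I_rated = 179.46 / 18.64 = 9.6277 hr
Step 2: ratio = 18.64 / 21.47 = 0.86819
Step 3: ratio^k = 0.86819^1.137 = 0.85154
Step 4: t = t_rated * ratio^k = 9.6277 * 0.85154 = 8.198 hr

8.198 hr


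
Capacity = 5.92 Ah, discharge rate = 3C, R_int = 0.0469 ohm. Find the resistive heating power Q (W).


Step 1: I = C_rate * capacity = 3 * 5.92 = 17.76 A
Step 2: Q = I^2 * R = 17.76^2 * 0.0469 = 315.42 * 0.0469 = 14.79 W

14.79 W


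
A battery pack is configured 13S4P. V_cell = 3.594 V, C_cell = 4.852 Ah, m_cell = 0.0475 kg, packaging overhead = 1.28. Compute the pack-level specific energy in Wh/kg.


Step 1: V_pack = 13 * 3.594 = 46.722 V
Step 2: C_pack = 4 * 4.852 = 19.408 Ah
Step 3: E_pack = V_pack * C_pack = 46.722 * 19.408 = 906.78 Wh
Step 4: m_pack = 13 * 4 * 0.0475 * 1.28 = 3.1616 kg
Step 5: ED = E_pack / m_pack = 906.78 / 3.1616 = 286.8 Wh/kg

286.8 Wh/kg


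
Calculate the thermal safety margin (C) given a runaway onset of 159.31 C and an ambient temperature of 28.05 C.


margin = T_onset - T_ambient = 159.31 - 28.05 = 131.26 C

131.26 C


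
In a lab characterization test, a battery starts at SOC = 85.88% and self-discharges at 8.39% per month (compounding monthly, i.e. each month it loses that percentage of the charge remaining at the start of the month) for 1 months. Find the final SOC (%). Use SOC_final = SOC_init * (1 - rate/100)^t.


decay = (1 - 8.39/100)^1 = 0.9161
SOC_final = 85.88 * 0.9161 = 78.67%

78.67%


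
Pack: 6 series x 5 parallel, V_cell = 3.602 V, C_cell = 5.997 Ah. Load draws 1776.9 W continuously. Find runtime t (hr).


Step 1: E_pack = Ns * V_cell * Np * C_cell = 6 * 3.602 * 5 * 5.997 = 648.04 Wh
Step 2: t = E_pack / P = 648.04 / 1776.9 = 0.3647 hr

0.3647 hr


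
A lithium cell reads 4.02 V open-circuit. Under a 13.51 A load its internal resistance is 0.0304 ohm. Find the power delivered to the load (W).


Step 1: V_terminal = OCV - I*R = 4.02 - 13.51 * 0.0304 = 3.6093 V
Step 2: P_out = V_terminal * I = 3.6093 * 13.51 = 48.76 W

48.76 W


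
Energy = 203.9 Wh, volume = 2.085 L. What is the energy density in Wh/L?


ED = E / V = 203.9 / 2.085 = 97.79 Wh/L

97.79 Wh/L


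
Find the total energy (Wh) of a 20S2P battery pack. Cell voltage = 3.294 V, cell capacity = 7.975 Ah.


E = Ns * Vcell * Np * Ccell = 20 * 3.294 * 2 * 7.975 = 1051 Wh

1051 Wh


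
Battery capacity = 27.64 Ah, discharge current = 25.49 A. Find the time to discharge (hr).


Runtime = 27.64 Ah / 25.49 A = 1.084 hr

1.084 hr


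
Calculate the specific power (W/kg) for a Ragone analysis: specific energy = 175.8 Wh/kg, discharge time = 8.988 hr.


P_specific = E / t = 175.8 / 8.988 = 19.56 W/kg

19.56 W/kg


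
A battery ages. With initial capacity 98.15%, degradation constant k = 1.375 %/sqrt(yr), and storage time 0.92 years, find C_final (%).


sqrt(t) = sqrt(0.92) = 0.95917
C_final = 98.15 - 1.375 * 0.95917 = 96.83%

96.83%


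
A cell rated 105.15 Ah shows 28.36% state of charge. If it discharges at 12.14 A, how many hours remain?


Step 1: remaining = SOC/100 * C_total = 28.36/100 * 105.15 = 29.821 Ah
Step 2: t = remaining / I = 29.821 / 12.14 = 2.456 hr

2.456 hr


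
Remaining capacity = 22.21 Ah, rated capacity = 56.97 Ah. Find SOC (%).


SOC = (remaining / total) * 100 = (22.21 / 56.97) * 100 = 38.99%

38.99%


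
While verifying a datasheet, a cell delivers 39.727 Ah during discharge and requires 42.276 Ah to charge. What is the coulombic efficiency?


Coulombic efficiency = 39.727/42.276 * 100% = 93.97%

93.97%


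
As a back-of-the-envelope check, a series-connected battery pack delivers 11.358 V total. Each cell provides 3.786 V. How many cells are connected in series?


Rearranging: n = V_pack / V_cell = 11.358 / 3.786 = 3 cells

3


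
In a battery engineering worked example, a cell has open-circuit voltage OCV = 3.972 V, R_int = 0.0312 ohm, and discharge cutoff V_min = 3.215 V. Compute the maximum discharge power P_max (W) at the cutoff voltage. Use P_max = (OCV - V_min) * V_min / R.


dV = OCV - V_min = 0.757 V (so I_max = dV / R)
P_max = dV * V_min / R = 0.757 * 3.215 / 0.0312 = 78.00 W

78.00 W


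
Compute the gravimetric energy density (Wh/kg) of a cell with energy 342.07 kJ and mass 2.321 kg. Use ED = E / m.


Convert: E = 342.07 kJ = 95.019 Wh
ED = E / m = 95.019 / 2.321 = 40.94 Wh/kg

40.94 Wh/kg


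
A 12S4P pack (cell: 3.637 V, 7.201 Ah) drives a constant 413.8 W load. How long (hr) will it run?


Step 1: E_pack = Ns * V_cell * Np * C_cell = 12 * 3.637 * 4 * 7.201 = 1257.1 Wh
Step 2: t = E_pack / P = 1257.1 / 413.8 = 3.038 hr

3.038 hr


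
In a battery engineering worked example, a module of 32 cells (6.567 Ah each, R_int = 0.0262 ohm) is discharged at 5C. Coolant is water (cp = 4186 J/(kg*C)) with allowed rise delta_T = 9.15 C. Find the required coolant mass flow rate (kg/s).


Step 1: I = 5 * 6.567 = 32.835 A
Step 2: Q_cell = I^2 * R = 32.835^2 * 0.0262 = 28.247 W
Step 3: Q_total = 32 * 28.247 = 903.9 W
Step 4: m_dot = Q_total / (cp * dT) = 903.9 / (4186 * 9.15) = 0.02360 kg/s

0.02360 kg/s


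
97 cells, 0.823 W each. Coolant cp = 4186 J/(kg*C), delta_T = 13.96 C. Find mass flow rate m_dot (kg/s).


Step 1: Total heat Q = 97 * 0.823 W = 79.831 W
Step 2: denom = cp * dT = 4186 * 13.96 = 58437
Step 3: m_dot = 79.831 / 58437 = 0.001366 kg/s

0.001366 kg/s


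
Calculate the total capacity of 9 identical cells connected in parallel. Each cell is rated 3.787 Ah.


C_total = 9 * 3.787 = 34.083 Ah

34.083 Ah


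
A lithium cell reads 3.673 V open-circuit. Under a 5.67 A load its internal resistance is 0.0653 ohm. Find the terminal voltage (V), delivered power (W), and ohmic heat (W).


Step 1: V_terminal = OCV - I*R = 3.673 - 5.67 * 0.0653 = 3.3027 V
Step 2: P_out = V_terminal * I = 3.3027 * 5.67 = 18.73 W
Step 3: Q = I^2 * R = 5.67^2 * 0.0653 = 2.099 W

V=3.3027 V, P=18.73 W, Q=2.099 W


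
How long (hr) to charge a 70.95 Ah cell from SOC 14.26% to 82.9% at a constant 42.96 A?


delta_Ah = 70.95 * (82.9 - 14.26) / 100 = 48.7 Ah
t = delta_Ah / I = 48.7 / 42.96 = 1.134 hr

1.134 hr


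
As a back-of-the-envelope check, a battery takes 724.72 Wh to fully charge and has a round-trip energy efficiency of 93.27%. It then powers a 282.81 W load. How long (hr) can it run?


Step 1: E_discharge = eta/100 * E_charge = 93.27/100 * 724.72 = 675.95 Wh
Step 2: t = E_discharge / P = 675.95 / 282.81 = 2.390 hr

2.390 hr


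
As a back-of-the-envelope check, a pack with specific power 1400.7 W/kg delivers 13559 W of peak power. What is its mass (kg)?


m = P / SP = 13559 / 1400.7 = 9.680 kg

9.680 kg


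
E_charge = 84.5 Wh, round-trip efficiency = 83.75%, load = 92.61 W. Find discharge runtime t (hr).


Step 1: E_discharge = eta/100 * E_charge = 83.75/100 * 84.5 = 70.769 Wh
Step 2: t = E_discharge / P = 70.769 / 92.61 = 0.7642 hr

0.7642 hr


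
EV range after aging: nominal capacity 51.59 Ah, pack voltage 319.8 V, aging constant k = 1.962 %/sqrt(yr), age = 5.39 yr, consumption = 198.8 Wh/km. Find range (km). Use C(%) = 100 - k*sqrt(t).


Step 1: capacity retention = 100 - 1.962 * sqrt(5.39) = 100 - 1.962 * 2.3216 = 95.445%
Step 2: C_now = 51.59 * 95.445/100 = 49.24 Ah
Step 3: E_pack = V * C_now = 319.8 * 49.24 = 15747 Wh
Step 4: range = E_pack / consumption = 15747 / 198.8 = 79.21 km

79.21 km


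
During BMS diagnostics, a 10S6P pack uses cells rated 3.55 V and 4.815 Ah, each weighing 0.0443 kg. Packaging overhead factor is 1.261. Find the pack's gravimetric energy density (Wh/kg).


Step 1: V_pack = 10 * 3.55 = 35.5 V
Step 2: C_pack = 6 * 4.815 = 28.89 Ah
Step 3: E_pack = V_pack * C_pack = 35.5 * 28.89 = 1025.6 Wh
Step 4: m_pack = 10 * 6 * 0.0443 * 1.261 = 3.3517 kg
Step 5: ED = E_pack / m_pack = 1025.6 / 3.3517 = 306.0 Wh/kg

306.0 Wh/kg


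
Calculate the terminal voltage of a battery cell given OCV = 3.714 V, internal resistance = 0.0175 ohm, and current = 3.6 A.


IR drop = 3.6 * 0.0175 = 0.063 V
V = 3.714 - 0.063 = 3.651 V

3.651 V


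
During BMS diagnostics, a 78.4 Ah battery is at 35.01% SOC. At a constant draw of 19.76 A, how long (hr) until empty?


Step 1: remaining = SOC/100 * C_total = 35.01/100 * 78.4 = 27.448 Ah
Step 2: t = remaining / I = 27.448 / 19.76 = 1.389 hr

1.389 hr


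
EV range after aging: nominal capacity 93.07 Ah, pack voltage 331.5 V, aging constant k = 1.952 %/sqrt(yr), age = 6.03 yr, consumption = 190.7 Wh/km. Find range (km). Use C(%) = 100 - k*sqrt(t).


Step 1: capacity retention = 100 - 1.952 * sqrt(6.03) = 100 - 1.952 * 2.4556 = 95.207%
Step 2: C_now = 93.07 * 95.207/100 = 88.609 Ah
Step 3: E_pack = V * C_now = 331.5 * 88.609 = 29374 Wh
Step 4: range = E_pack / consumption = 29374 / 190.7 = 154.0 km

154.0 km


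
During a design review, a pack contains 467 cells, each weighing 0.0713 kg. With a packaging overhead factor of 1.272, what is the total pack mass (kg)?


Cell mass sum = 467 * 0.0713 = 33.297 kg
With overhead 1.272: m_pack = 33.297 * 1.272 = 42.35 kg

42.35 kg


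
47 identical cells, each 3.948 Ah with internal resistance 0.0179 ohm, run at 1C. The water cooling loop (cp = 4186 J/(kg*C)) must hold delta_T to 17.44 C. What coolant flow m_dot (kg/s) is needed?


Step 1: I = 1 * 3.948 = 3.948 A
Step 2: Q_cell = I^2 * R = 3.948^2 * 0.0179 = 0.279 W
Step 3: Q_total = 47 * 0.279 = 13.113 W
Step 4: m_dot = Q_total / (cp * dT) = 13.113 / (4186 * 17.44) = 1.796e-04 kg/s

1.796e-04 kg/s


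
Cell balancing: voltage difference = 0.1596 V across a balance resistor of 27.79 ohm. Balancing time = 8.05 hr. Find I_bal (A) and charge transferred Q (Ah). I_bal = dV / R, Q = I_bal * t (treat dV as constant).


First, Ohm's law: I_bal = 0.1596 V / 27.79 ohm = 0.0057431 A
Then Q = I * t = 0.0057431 A * 8.05 hr = 0.04623 Ah

I=0.0057431 A, Q=0.04623 Ah


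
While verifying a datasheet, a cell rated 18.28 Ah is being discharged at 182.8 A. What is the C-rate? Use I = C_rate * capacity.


C_rate = I / capacity = 182.8 / 18.28 = 10C

10C


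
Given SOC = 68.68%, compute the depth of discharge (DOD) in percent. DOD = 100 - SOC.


Complement of SOC: DOD = 100% - 68.68% = 31.32%

31.32%


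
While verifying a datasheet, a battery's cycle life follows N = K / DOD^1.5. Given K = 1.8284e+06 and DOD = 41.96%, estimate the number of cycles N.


DOD^1.5 = 271.8
N = K / DOD^1.5 = 1.8284e+06 / 271.8 = 6727

6727 cycles


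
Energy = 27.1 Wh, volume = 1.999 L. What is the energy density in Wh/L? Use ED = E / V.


Volumetric ED = 27.1 Wh / 1.999 L = 13.56 Wh/L

13.56 Wh/L


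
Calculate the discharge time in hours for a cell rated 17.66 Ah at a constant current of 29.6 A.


Runtime = 17.66 Ah / 29.6 A = 0.5966 hr

0.5966 hr


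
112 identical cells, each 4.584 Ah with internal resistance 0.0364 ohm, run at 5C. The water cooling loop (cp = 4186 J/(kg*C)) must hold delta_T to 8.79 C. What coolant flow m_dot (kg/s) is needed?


Step 1: I = 5 * 4.584 = 22.92 A
Step 2: Q_cell = I^2 * R = 22.92^2 * 0.0364 = 19.122 W
Step 3: Q_total = 112 * 19.122 = 2141.7 W
Step 4: m_dot = Q_total / (cp * dT) = 2141.7 / (4186 * 8.79) = 0.05821 kg/s

0.05821 kg/s


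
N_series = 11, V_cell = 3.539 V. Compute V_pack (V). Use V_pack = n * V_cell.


V_pack = n * V_cell = 11 * 3.539 = 38.929 V

38.929 V


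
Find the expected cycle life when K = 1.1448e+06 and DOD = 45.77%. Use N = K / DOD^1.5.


DOD^1.5 = 309.65
N = K / DOD^1.5 = 1.1448e+06 / 309.65 = 3697

3697 cycles


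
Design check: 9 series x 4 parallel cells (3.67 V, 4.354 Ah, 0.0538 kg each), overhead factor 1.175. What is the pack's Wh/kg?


Step 1: V_pack = 9 * 3.67 = 33.03 V
Step 2: C_pack = 4 * 4.354 = 17.416 Ah
Step 3: E_pack = V_pack * C_pack = 33.03 * 17.416 = 575.25 Wh
Step 4: m_pack = 9 * 4 * 0.0538 * 1.175 = 2.2757 kg
Step 5: ED = E_pack / m_pack = 575.25 / 2.2757 = 252.8 Wh/kg

252.8 Wh/kg


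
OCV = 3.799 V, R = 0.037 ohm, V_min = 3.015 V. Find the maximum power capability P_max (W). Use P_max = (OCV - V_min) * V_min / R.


P_max = (OCV - V_min) * V_min / R = (3.799 - 3.015) * 3.015 / 0.037 = 0.784 * 3.015 / 0.037 = 63.89 W

63.89 W


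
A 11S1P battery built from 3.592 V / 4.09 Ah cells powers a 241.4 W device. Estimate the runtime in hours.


Step 1: E_pack = Ns * V_cell * Np * C_cell = 11 * 3.592 * 1 * 4.09 = 161.6 Wh
Step 2: t = E_pack / P = 161.6 / 241.4 = 0.6694 hr

0.6694 hr


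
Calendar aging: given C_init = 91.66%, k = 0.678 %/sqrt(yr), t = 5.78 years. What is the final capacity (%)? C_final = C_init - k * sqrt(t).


sqrt(t) = sqrt(5.78) = 2.4042
C_final = 91.66 - 0.678 * 2.4042 = 90.03%

90.03%


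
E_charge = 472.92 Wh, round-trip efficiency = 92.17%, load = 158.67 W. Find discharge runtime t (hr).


Step 1: E_discharge = eta/100 * E_charge = 92.17/100 * 472.92 = 435.89 Wh
Step 2: t = E_discharge / P = 435.89 / 158.67 = 2.747 hr

2.747 hr


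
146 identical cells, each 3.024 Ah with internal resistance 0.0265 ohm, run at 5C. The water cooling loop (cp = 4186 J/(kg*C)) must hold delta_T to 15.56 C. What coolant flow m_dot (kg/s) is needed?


Step 1: I = 5 * 3.024 = 15.12 A
Step 2: Q_cell = I^2 * R = 15.12^2 * 0.0265 = 6.0583 W
Step 3: Q_total = 146 * 6.0583 = 884.51 W
Step 4: m_dot = Q_total / (cp * dT) = 884.51 / (4186 * 15.56) = 0.01358 kg/s

0.01358 kg/s


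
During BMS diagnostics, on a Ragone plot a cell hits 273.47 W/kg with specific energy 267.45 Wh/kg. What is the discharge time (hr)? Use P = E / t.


t = E / P = 267.45 / 273.47 = 0.9780 hr

0.9780 hr


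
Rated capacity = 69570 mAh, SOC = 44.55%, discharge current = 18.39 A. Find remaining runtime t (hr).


Convert: C_total = 69570 mAh = 69.57 Ah
Step 1: remaining = SOC/100 * C_total = 44.55/100 * 69.57 = 30.993 Ah
Step 2: t = remaining / I = 30.993 / 18.39 = 1.685 hr

1.685 hr


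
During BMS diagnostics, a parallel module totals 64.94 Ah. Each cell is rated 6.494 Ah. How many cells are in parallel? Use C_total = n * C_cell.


n = C_total / C_cell = 64.94 / 6.494 = 10

10


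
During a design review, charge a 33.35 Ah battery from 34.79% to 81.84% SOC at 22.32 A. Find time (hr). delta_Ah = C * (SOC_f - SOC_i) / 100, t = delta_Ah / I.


delta_Ah = 33.35 * (81.84 - 34.79) / 100 = 15.691 Ah
t = delta_Ah / I = 15.691 / 22.32 = 0.7030 hr

0.7030 hr


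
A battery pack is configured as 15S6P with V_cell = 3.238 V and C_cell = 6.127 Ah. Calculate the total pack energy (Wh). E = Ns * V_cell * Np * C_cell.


E = Ns * Vcell * Np * Ccell = 15 * 3.238 * 6 * 6.127 = 1786 Wh

1786 Wh


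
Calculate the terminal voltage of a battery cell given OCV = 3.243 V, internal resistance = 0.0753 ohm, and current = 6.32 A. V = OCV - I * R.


V = OCV - I*R = 3.243 - 6.32 * 0.0753 = 2.767 V

2.767 V


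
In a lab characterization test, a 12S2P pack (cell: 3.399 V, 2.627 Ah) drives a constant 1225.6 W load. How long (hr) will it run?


Step 1: E_pack = Ns * V_cell * Np * C_cell = 12 * 3.399 * 2 * 2.627 = 214.3 Wh
Step 2: t = E_pack / P = 214.3 / 1225.6 = 0.1749 hr

0.1749 hr


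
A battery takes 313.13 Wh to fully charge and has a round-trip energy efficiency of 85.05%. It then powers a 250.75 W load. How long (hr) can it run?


Step 1: E_discharge = eta/100 * E_charge = 85.05/100 * 313.13 = 266.32 Wh
Step 2: t = E_discharge / P = 266.32 / 250.75 = 1.062 hr

1.062 hr


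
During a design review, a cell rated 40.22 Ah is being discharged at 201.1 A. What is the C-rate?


C_rate = I / capacity = 201.1 / 40.22 = 5C

5C


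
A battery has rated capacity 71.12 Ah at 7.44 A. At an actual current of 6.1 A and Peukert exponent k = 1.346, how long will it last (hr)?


Step 1: t_rated = C / I_rated = 71.12 / 7.44 = 9.5591 hr
Step 2: ratio = 7.44 / 6.1 = 1.2197
Step 3: ratio^k = 1.2197^1.346 = 1.3065
Step 4: t = t_rated * ratio^k = 9.5591 * 1.3065 = 12.49 hr

12.49 hr


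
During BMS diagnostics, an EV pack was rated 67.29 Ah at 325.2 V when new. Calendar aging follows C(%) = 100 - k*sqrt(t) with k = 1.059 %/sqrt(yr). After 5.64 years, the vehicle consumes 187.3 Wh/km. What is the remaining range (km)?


Step 1: capacity retention = 100 - 1.059 * sqrt(5.64) = 100 - 1.059 * 2.3749 = 97.485%
Step 2: C_now = 67.29 * 97.485/100 = 65.598 Ah
Step 3: E_pack = V * C_now = 325.2 * 65.598 = 21332 Wh
Step 4: range = E_pack / consumption = 21332 / 187.3 = 113.9 km

113.9 km


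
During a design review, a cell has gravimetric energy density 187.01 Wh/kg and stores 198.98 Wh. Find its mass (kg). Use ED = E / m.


m = E / ED = 198.98 / 187.01 = 1.064 kg

1.064 kg


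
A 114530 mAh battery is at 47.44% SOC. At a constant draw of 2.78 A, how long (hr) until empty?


Convert: C_total = 114530 mAh = 114.53 Ah
Step 1: remaining = SOC/100 * C_total = 47.44/100 * 114.53 = 54.333 Ah
Step 2: t = remaining / I = 54.333 / 2.78 = 19.54 hr

19.54 hr


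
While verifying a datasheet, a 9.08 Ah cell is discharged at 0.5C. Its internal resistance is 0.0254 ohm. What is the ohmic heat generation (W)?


Step 1: I = C_rate * capacity = 0.5 * 9.08 = 4.54 A
Step 2: Q = I^2 * R = 4.54^2 * 0.0254 = 20.612 * 0.0254 = 0.5235 W

0.5235 W


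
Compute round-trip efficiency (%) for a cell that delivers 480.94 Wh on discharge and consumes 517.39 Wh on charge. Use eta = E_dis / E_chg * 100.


eta_e = E_dis / E_chg * 100 = 480.94 / 517.39 * 100 = 92.96%

92.96%


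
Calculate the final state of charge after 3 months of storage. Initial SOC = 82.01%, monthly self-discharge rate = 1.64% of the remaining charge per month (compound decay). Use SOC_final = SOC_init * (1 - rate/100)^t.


decay = (1 - 1.64/100)^3 = 0.9516
SOC_final = 82.01 * 0.9516 = 78.04%

78.04%


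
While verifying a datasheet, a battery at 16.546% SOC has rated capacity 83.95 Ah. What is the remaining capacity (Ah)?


remaining = SOC / 100 * total = 16.546 / 100 * 83.95 = 13.89 Ah

13.89 Ah


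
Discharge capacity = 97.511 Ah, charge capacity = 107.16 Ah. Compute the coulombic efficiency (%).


eta_c = Q_dis / Q_chg * 100 = 97.511 / 107.16 * 100 = 91.00%

91.00%


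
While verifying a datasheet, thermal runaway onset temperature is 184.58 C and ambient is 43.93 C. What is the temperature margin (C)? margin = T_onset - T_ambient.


margin = T_onset - T_ambient = 184.58 - 43.93 = 140.65 C

140.65 C


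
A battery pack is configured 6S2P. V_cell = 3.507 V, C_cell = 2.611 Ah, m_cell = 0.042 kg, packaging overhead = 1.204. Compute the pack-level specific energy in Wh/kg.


Step 1: V_pack = 6 * 3.507 = 21.042 V
Step 2: C_pack = 2 * 2.611 = 5.222 Ah
Step 3: E_pack = V_pack * C_pack = 21.042 * 5.222 = 109.88 Wh
Step 4: m_pack = 6 * 2 * 0.042 * 1.204 = 0.60682 kg
Step 5: ED = E_pack / m_pack = 109.88 / 0.60682 = 181.1 Wh/kg

181.1 Wh/kg


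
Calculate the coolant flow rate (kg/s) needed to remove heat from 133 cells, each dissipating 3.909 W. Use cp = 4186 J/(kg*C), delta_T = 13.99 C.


Q_total = 133 * 3.909 = 519.9 W
m_dot = Q_total / (cp * dT) = 519.9 / (4186 * 13.99) = 0.008878 kg/s

0.008878 kg/s


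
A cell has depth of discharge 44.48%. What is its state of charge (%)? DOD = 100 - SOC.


SOC = 100 - DOD = 100 - 44.48 = 55.52%

55.52%


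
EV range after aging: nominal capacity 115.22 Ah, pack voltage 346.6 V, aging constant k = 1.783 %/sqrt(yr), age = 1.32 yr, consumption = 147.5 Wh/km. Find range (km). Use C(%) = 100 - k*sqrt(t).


Step 1: capacity retention = 100 - 1.783 * sqrt(1.32) = 100 - 1.783 * 1.1489 = 97.952%
Step 2: C_now = 115.22 * 97.952/100 = 112.86 Ah
Step 3: E_pack = V * C_now = 346.6 * 112.86 = 39117 Wh
Step 4: range = E_pack / consumption = 39117 / 147.5 = 265.2 km

265.2 km


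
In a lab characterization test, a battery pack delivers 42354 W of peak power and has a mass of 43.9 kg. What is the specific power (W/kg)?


SP = P / m = 42354 / 43.9 = 964.8 W/kg

964.8 W/kg


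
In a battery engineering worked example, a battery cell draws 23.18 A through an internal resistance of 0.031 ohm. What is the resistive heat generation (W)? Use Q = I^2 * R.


I^2 = 537.31
Q = 537.31 * 0.031 = 16.66 W

16.66 W


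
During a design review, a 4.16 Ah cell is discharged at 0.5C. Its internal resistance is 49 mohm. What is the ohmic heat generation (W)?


Convert: R = 49 mohm = 0.049 ohm
Step 1: I = C_rate * capacity = 0.5 * 4.16 = 2.08 A
Step 2: Q = I^2 * R = 2.08^2 * 0.049 = 4.3264 * 0.049 = 0.2120 W

0.2120 W


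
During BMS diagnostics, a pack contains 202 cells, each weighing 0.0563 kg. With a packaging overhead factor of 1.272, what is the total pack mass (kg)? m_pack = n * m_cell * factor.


Cell mass sum = 202 * 0.0563 = 11.373 kg
With overhead 1.272: m_pack = 11.373 * 1.272 = 14.47 kg

14.47 kg


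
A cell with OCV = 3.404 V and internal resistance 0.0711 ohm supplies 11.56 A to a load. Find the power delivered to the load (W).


Step 1: V_terminal = OCV - I*R = 3.404 - 11.56 * 0.0711 = 2.5821 V
Step 2: P_out = V_terminal * I = 2.5821 * 11.56 = 29.85 W

29.85 W


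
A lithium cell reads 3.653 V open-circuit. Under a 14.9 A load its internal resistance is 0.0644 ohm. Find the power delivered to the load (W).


Step 1: V_terminal = OCV - I*R = 3.653 - 14.9 * 0.0644 = 2.6934 V
Step 2: P_out = V_terminal * I = 2.6934 * 14.9 = 40.13 W

40.13 W


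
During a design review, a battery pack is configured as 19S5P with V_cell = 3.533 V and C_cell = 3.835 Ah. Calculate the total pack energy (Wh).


V_pack = 19 * 3.533 = 67.127 V
C_pack = 5 * 3.835 = 19.175 Ah
E = V_pack * C_pack = 67.127 * 19.175 = 1287 Wh

1287 Wh


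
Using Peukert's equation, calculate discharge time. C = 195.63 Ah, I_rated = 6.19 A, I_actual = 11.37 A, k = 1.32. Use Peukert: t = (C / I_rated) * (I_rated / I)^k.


Step 1: t_rated = C / I_rated = 195.63 / 6.19 = 31.604 hr
Step 2: ratio = 6.19 / 11.37 = 0.54442
Step 3: ratio^k = 0.54442^1.32 = 0.44816
Step 4: t = t_rated * ratio^k = 31.604 * 0.44816 = 14.16 hr

14.16 hr


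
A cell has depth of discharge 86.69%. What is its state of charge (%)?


SOC = 100 - DOD = 100 - 86.69 = 13.31%

13.31%


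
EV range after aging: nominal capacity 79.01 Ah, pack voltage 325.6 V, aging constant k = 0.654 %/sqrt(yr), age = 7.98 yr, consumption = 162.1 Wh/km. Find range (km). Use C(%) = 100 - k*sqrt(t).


Step 1: capacity retention = 100 - 0.654 * sqrt(7.98) = 100 - 0.654 * 2.8249 = 98.153%
Step 2: C_now = 79.01 * 98.153/100 = 77.551 Ah
Step 3: E_pack = V * C_now = 325.6 * 77.551 = 25251 Wh
Step 4: range = E_pack / consumption = 25251 / 162.1 = 155.8 km

155.8 km


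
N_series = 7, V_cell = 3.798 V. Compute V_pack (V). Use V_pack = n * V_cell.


Series voltages add: 7 * 3.798 V = 26.586 V

26.586 V


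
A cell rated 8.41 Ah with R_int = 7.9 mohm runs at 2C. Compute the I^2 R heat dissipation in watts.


Convert: R = 7.9 mohm = 0.0079 ohm
Step 1: I = C_rate * capacity = 2 * 8.41 = 16.82 A
Step 2: Q = I^2 * R = 16.82^2 * 0.0079 = 282.91 * 0.0079 = 2.235 W

2.235 W


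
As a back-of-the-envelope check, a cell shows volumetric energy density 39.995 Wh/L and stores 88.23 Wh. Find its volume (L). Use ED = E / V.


V = E / ED = 88.23 / 39.995 = 2.206 L

2.206 L


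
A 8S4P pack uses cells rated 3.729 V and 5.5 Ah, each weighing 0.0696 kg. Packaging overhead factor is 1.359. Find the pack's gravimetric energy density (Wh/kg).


Step 1: V_pack = 8 * 3.729 = 29.832 V
Step 2: C_pack = 4 * 5.5 = 22 Ah
Step 3: E_pack = V_pack * C_pack = 29.832 * 22 = 656.3 Wh
Step 4: m_pack = 8 * 4 * 0.0696 * 1.359 = 3.0268 kg
Step 5: ED = E_pack / m_pack = 656.3 / 3.0268 = 216.8 Wh/kg

216.8 Wh/kg


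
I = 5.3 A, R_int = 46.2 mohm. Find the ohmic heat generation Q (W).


Convert: R = 46.2 mohm = 0.0462 ohm
I^2 = 28.09
Q = 28.09 * 0.0462 = 1.298 W

1.298 W


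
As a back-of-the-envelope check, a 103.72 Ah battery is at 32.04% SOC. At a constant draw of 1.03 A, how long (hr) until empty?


Step 1: remaining = SOC/100 * C_total = 32.04/100 * 103.72 = 33.232 Ah
Step 2: t = remaining / I = 33.232 / 1.03 = 32.26 hr

32.26 hr


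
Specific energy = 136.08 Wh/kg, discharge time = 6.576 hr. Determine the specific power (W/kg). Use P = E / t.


P_specific = E / t = 136.08 / 6.576 = 20.69 W/kg

20.69 W/kg


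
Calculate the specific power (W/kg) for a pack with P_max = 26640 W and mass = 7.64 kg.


Specific power = 26640 W / 7.64 kg = 3487 W/kg

3487 W/kg


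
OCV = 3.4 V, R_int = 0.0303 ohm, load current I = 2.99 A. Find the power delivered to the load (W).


Step 1: V_terminal = OCV - I*R = 3.4 - 2.99 * 0.0303 = 3.3094 V
Step 2: P_out = V_terminal * I = 3.3094 * 2.99 = 9.895 W

9.895 W


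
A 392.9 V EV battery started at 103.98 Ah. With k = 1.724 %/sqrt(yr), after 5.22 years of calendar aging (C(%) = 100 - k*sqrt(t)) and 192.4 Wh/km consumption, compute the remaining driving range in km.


Step 1: capacity retention = 100 - 1.724 * sqrt(5.22) = 100 - 1.724 * 2.2847 = 96.061%
Step 2: C_now = 103.98 * 96.061/100 = 99.884 Ah
Step 3: E_pack = V * C_now = 392.9 * 99.884 = 39244 Wh
Step 4: range = E_pack / consumption = 39244 / 192.4 = 204.0 km

204.0 km


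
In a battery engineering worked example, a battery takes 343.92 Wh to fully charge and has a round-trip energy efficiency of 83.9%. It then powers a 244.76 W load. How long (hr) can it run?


Step 1: E_discharge = eta/100 * E_charge = 83.9/100 * 343.92 = 288.55 Wh
Step 2: t = E_discharge / P = 288.55 / 244.76 = 1.179 hr

1.179 hr


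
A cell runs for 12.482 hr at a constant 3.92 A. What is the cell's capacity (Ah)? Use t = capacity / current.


C = I * t = 3.92 * 12.482 = 48.93 Ah

48.93 Ah


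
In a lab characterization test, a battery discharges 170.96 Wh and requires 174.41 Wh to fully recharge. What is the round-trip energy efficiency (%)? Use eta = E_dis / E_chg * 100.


Round-trip efficiency = 170.96/174.41 * 100% = 98.02%

98.02%


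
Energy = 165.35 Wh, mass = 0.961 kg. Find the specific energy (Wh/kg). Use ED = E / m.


ED = E / m = 165.35 / 0.961 = 172.1 Wh/kg

172.1 Wh/kg


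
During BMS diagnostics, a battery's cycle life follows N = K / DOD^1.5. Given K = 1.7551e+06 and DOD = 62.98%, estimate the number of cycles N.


DOD^1.5 = 499.81
N = K / DOD^1.5 = 1.7551e+06 / 499.81 = 3512

3512 cycles


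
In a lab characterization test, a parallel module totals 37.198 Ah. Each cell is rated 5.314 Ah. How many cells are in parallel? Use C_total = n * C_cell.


n = C_total / C_cell = 37.198 / 5.314 = 7

7


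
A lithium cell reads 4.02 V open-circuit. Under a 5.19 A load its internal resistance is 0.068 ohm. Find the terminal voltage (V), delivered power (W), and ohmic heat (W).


Step 1: V_terminal = OCV - I*R = 4.02 - 5.19 * 0.068 = 3.6671 V
Step 2: P_out = V_terminal * I = 3.6671 * 5.19 = 19.03 W
Step 3: Q = I^2 * R = 5.19^2 * 0.068 = 1.832 W

V=3.6671 V, P=19.03 W, Q=1.832 W


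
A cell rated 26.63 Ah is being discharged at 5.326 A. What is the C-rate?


C_rate = I / capacity = 5.326 / 26.63 = 0.2C

0.2C


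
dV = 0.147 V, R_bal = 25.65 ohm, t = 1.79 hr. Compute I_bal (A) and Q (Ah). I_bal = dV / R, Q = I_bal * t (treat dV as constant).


First, Ohm's law: I_bal = 0.147 V / 25.65 ohm = 0.005731 A
Then Q = I * t = 0.005731 A * 1.79 hr = 0.01026 Ah

I=0.005731 A, Q=0.01026 Ah


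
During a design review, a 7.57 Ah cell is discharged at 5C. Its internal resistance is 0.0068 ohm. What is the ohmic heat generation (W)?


Step 1: I = C_rate * capacity = 5 * 7.57 = 37.85 A
Step 2: Q = I^2 * R = 37.85^2 * 0.0068 = 1432.6 * 0.0068 = 9.742 W

9.742 W


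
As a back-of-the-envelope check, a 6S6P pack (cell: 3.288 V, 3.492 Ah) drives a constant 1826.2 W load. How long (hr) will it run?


Step 1: E_pack = Ns * V_cell * Np * C_cell = 6 * 3.288 * 6 * 3.492 = 413.34 Wh
Step 2: t = E_pack / P = 413.34 / 1826.2 = 0.2263 hr

0.2263 hr


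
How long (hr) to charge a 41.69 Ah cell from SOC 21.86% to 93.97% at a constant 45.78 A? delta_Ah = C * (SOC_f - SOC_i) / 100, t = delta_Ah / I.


Step 1: dSOC = 93.97% - 21.86% = 72.11%
Step 2: delta_Ah = 41.69 * 72.11 / 100 = 30.063 Ah
Step 3: t = 30.063 / 45.78 = 0.6567 hr

0.6567 hr


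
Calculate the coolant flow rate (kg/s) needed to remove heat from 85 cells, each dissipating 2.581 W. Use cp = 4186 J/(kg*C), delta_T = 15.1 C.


Step 1: Total heat Q = 85 * 2.581 W = 219.39 W
Step 2: denom = cp * dT = 4186 * 15.1 = 63209
Step 3: m_dot = 219.39 / 63209 = 0.003471 kg/s

0.003471 kg/s


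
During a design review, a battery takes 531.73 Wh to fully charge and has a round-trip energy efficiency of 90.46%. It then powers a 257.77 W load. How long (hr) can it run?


Step 1: E_discharge = eta/100 * E_charge = 90.46/100 * 531.73 = 481 Wh
Step 2: t = E_discharge / P = 481 / 257.77 = 1.866 hr

1.866 hr


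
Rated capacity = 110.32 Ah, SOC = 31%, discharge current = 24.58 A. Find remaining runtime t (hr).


Step 1: remaining = SOC/100 * C_total = 31/100 * 110.32 = 34.199 Ah
Step 2: t = remaining / I = 34.199 / 24.58 = 1.391 hr

1.391 hr


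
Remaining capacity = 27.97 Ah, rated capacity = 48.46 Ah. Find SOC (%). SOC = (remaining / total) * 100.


SOC% = 27.97 / 48.46 * 100 = 57.72%

57.72%


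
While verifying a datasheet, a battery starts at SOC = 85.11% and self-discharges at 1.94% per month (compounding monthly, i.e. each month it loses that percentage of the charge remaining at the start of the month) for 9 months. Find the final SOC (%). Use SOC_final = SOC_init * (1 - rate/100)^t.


Monthly retention factor = 1 - 1.94/100 = 0.9806
Over 9 months: factor^9 = 0.83835
SOC_final = 85.11 * 0.83835 = 71.35%

71.35%


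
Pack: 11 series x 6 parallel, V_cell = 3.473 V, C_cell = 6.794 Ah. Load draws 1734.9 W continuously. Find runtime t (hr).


Step 1: E_pack = Ns * V_cell * Np * C_cell = 11 * 3.473 * 6 * 6.794 = 1557.3 Wh
Step 2: t = E_pack / P = 1557.3 / 1734.9 = 0.8976 hr

0.8976 hr


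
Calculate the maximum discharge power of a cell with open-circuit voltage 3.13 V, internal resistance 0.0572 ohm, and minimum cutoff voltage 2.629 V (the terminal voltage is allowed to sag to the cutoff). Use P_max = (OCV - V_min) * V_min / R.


P_max = (OCV - V_min) * V_min / R = (3.13 - 2.629) * 2.629 / 0.0572 = 0.501 * 2.629 / 0.0572 = 23.03 W

23.03 W


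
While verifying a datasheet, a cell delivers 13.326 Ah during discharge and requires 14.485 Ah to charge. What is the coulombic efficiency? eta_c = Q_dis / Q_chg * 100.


Coulombic efficiency = 13.326/14.485 * 100% = 92.00%

92.00%


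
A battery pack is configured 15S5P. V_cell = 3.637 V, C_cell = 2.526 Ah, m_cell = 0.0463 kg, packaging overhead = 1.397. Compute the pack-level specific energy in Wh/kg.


Step 1: V_pack = 15 * 3.637 = 54.555 V
Step 2: C_pack = 5 * 2.526 = 12.63 Ah
Step 3: E_pack = V_pack * C_pack = 54.555 * 12.63 = 689.03 Wh
Step 4: m_pack = 15 * 5 * 0.0463 * 1.397 = 4.8511 kg
Step 5: ED = E_pack / m_pack = 689.03 / 4.8511 = 142.0 Wh/kg

142.0 Wh/kg


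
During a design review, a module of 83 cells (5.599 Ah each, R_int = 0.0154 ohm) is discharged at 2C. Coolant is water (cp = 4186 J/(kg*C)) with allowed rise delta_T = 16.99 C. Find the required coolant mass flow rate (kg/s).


Step 1: I = 2 * 5.599 = 11.198 A
Step 2: Q_cell = I^2 * R = 11.198^2 * 0.0154 = 1.9311 W
Step 3: Q_total = 83 * 1.9311 = 160.28 W
Step 4: m_dot = Q_total / (cp * dT) = 160.28 / (4186 * 16.99) = 0.002254 kg/s

0.002254 kg/s


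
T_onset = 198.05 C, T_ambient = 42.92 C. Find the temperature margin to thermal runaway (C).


Safety margin = 198.05 C - 42.92 C = 155.13 C

155.13 C


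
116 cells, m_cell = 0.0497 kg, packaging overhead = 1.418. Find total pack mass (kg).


m_pack = n * m_cell * overhead = 116 * 0.0497 * 1.418 = 8.175 kg

8.175 kg


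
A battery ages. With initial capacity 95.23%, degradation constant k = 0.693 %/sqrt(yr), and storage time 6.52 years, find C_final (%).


sqrt(t) = sqrt(6.52) = 2.5534
C_final = 95.23 - 0.693 * 2.5534 = 93.46%

93.46%


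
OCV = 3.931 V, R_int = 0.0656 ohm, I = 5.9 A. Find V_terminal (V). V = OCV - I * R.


IR drop = 5.9 * 0.0656 = 0.38704 V
V = 3.931 - 0.38704 = 3.544 V

3.544 V


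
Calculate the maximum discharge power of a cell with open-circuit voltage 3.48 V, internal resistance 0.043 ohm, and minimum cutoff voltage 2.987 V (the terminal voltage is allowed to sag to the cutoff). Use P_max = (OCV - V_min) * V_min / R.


dV = OCV - V_min = 0.493 V (so I_max = dV / R)
P_max = dV * V_min / R = 0.493 * 2.987 / 0.043 = 34.25 W

34.25 W


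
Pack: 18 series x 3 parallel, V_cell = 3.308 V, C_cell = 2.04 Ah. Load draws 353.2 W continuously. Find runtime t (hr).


Step 1: E_pack = Ns * V_cell * Np * C_cell = 18 * 3.308 * 3 * 2.04 = 364.41 Wh
Step 2: t = E_pack / P = 364.41 / 353.2 = 1.032 hr

1.032 hr


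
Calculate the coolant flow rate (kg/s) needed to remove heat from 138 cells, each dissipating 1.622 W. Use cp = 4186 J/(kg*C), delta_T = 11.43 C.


Q_total = 138 * 1.622 = 223.84 W
m_dot = Q_total / (cp * dT) = 223.84 / (4186 * 11.43) = 0.004678 kg/s

0.004678 kg/s


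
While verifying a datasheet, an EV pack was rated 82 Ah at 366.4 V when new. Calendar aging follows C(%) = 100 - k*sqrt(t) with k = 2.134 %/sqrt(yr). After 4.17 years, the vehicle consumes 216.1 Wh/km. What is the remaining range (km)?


Step 1: capacity retention = 100 - 2.134 * sqrt(4.17) = 100 - 2.134 * 2.0421 = 95.642%
Step 2: C_now = 82 * 95.642/100 = 78.426 Ah
Step 3: E_pack = V * C_now = 366.4 * 78.426 = 28735 Wh
Step 4: range = E_pack / consumption = 28735 / 216.1 = 133.0 km

133.0 km


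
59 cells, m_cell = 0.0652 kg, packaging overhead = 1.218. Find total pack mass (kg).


m_pack = n * m_cell * overhead = 59 * 0.0652 * 1.218 = 4.685 kg

4.685 kg


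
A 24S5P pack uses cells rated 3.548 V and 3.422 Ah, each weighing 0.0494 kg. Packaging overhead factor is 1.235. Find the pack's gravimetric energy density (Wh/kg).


Step 1: V_pack = 24 * 3.548 = 85.152 V
Step 2: C_pack = 5 * 3.422 = 17.11 Ah
Step 3: E_pack = V_pack * C_pack = 85.152 * 17.11 = 1457 Wh
Step 4: m_pack = 24 * 5 * 0.0494 * 1.235 = 7.3211 kg
Step 5: ED = E_pack / m_pack = 1457 / 7.3211 = 199.0 Wh/kg

199.0 Wh/kg


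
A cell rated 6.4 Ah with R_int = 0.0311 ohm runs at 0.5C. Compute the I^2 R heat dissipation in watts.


Step 1: I = C_rate * capacity = 0.5 * 6.4 = 3.2 A
Step 2: Q = I^2 * R = 3.2^2 * 0.0311 = 10.24 * 0.0311 = 0.3185 W

0.3185 W


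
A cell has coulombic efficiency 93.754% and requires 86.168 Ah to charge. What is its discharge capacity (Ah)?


Q_dis = eta/100 * Q_chg = 93.754/100 * 86.168 = 80.79 Ah

80.79 Ah


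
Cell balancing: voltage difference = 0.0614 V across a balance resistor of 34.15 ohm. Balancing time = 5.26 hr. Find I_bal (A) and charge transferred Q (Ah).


First, Ohm's law: I_bal = 0.0614 V / 34.15 ohm = 0.001798 A
Then Q = I * t = 0.001798 A * 5.26 hr = 0.009457 Ah

I=0.001798 A, Q=0.009457 Ah


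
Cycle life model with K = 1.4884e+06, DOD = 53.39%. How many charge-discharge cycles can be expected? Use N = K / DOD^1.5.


Step 1: DOD^1.5 = 53.39^1.5 = 390.11
Step 2: N = 1.4884e+06 / 390.11 = 3815 cycles

3815 cycles


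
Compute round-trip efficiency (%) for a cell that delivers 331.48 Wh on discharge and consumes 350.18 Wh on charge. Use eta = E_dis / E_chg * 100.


Round-trip efficiency = 331.48/350.18 * 100% = 94.66%

94.66%


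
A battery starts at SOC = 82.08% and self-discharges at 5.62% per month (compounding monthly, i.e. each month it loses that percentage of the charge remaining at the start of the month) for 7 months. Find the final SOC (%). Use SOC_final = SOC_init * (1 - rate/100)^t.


Monthly retention factor = 1 - 5.62/100 = 0.9438
Over 7 months: factor^7 = 0.66705
SOC_final = 82.08 * 0.66705 = 54.75%

54.75%


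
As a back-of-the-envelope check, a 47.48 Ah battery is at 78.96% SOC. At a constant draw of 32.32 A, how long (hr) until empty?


Step 1: remaining = SOC/100 * C_total = 78.96/100 * 47.48 = 37.49 Ah
Step 2: t = remaining / I = 37.49 / 32.32 = 1.160 hr

1.160 hr


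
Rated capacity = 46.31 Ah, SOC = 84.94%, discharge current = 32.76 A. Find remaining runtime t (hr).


Step 1: remaining = SOC/100 * C_total = 84.94/100 * 46.31 = 39.336 Ah
Step 2: t = remaining / I = 39.336 / 32.76 = 1.201 hr

1.201 hr


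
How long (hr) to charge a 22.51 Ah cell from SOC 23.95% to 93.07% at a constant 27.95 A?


delta_Ah = 22.51 * (93.07 - 23.95) / 100 = 15.559 Ah
t = delta_Ah / I = 15.559 / 27.95 = 0.5567 hr

0.5567 hr


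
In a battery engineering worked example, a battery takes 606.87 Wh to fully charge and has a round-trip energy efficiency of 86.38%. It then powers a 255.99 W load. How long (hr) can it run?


Step 1: E_discharge = eta/100 * E_charge = 86.38/100 * 606.87 = 524.21 Wh
Step 2: t = E_discharge / P = 524.21 / 255.99 = 2.048 hr

2.048 hr


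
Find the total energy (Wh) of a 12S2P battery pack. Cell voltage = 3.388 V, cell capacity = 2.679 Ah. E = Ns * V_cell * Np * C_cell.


E = Ns * Vcell * Np * Ccell = 12 * 3.388 * 2 * 2.679 = 217.8 Wh

217.8 Wh


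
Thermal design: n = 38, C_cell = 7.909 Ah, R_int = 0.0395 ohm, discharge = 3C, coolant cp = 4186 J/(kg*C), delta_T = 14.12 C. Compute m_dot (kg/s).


Step 1: I = 3 * 7.909 = 23.727 A
Step 2: Q_cell = I^2 * R = 23.727^2 * 0.0395 = 22.237 W
Step 3: Q_total = 38 * 22.237 = 845.01 W
Step 4: m_dot = Q_total / (cp * dT) = 845.01 / (4186 * 14.12) = 0.01430 kg/s

0.01430 kg/s


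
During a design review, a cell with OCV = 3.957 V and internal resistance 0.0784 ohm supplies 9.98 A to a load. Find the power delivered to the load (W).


Step 1: V_terminal = OCV - I*R = 3.957 - 9.98 * 0.0784 = 3.1746 V
Step 2: P_out = V_terminal * I = 3.1746 * 9.98 = 31.68 W

31.68 W


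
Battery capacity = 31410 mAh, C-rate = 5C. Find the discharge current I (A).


Convert: capacity = 31410 mAh = 31.41 Ah
At 5C: I = 5 * 31.41 Ah = 157.05 A

157.05 A


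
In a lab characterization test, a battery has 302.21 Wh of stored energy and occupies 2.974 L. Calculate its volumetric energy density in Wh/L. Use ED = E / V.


ED = E / V = 302.21 / 2.974 = 101.6 Wh/L

101.6 Wh/L


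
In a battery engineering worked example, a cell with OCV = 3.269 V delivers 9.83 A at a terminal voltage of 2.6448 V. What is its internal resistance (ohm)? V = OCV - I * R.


R = (OCV - V) / I = (3.269 - 2.6448) / 9.83 = 0.06350 ohm

0.06350 ohm


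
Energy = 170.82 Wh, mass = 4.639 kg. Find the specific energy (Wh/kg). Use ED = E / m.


Specific energy = 170.82 Wh / 4.639 kg = 36.82 Wh/kg

36.82 Wh/kg


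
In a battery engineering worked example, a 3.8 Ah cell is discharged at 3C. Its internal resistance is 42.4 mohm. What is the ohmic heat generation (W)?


Convert: R = 42.4 mohm = 0.0424 ohm
Step 1: I = C_rate * capacity = 3 * 3.8 = 11.4 A
Step 2: Q = I^2 * R = 11.4^2 * 0.0424 = 129.96 * 0.0424 = 5.510 W

5.510 W


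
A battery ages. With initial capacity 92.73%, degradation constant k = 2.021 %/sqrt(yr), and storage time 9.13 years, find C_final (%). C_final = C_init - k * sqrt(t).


Step 1: sqrt(9.13 yr) = 3.0216
Step 2: drop = 2.021 * 3.0216 = 6.1067
Step 3: C_final = 92.73 - 6.1067 = 86.62%

86.62%


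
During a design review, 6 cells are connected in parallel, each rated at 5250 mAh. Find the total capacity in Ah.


Convert: C_cell = 5250 mAh = 5.25 Ah
C_total = 6 * 5.25 = 31.5 Ah

31.5 Ah
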